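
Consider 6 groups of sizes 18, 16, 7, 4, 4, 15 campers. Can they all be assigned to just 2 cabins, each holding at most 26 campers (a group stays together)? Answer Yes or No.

Total = 64 campers; ⌈64/26⌉ = 3.
At least 3 cabins are required, but only 2 are allowed.

No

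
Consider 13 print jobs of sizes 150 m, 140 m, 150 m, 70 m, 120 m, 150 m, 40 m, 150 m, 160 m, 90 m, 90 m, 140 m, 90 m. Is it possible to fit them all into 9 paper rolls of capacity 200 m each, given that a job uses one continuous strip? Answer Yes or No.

Total = 1540 m; ⌈1540/200⌉ = 8.
The bound of 8 does not rule out 9, but exhaustive search shows no assignment into 9 paper rolls of capacity 200 m exists — the minimum is 10.

No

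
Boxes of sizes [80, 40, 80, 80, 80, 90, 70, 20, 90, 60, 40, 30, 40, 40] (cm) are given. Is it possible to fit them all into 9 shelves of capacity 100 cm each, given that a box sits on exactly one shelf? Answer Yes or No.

No

Total = 840 cm; ⌈840/100⌉ = 9.
The bound of 9 does not rule out 9, but exhaustive search shows no assignment into 9 shelves of capacity 100 cm exists — the minimum is 10.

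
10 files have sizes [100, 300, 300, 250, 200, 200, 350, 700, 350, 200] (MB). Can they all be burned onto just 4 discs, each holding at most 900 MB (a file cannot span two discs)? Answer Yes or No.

A valid assignment using 4 discs:
  disc 1: 700 + 200 = 900
  disc 2: 350 + 350 + 200 = 900
  disc 3: 300 + 300 + 250 = 850
  disc 4: 200 + 100 = 300
Every load is within 900 MB, so 4 discs suffice.

Yes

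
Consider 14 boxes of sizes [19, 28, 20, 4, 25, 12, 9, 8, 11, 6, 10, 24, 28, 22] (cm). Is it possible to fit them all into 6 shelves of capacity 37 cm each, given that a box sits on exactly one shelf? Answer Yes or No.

Total = 226 cm; ⌈226/37⌉ = 7.
At least 7 shelves are required, but only 6 are allowed.

No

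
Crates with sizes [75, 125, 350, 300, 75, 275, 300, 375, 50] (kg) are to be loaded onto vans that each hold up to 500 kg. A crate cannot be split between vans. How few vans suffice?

Total = 375 + 350 + 300 + 300 + 275 + 125 + 75 + 75 + 50 = 1925 kg.
Lower bound: ⌈1925/500⌉ = 4 vans.
Also, 5 crates each exceed 250 kg, and no two of those can share a van, so at least 5 vans are needed.
A packing using 5 vans:
  van 1: 375 + 125 = 500
  van 2: 350 + 75 + 75 = 500
  van 3: 300 + 50 = 350
  van 4: 300 = 300
  van 5: 275 = 275
This matches the lower bound, so 5 is optimal.

5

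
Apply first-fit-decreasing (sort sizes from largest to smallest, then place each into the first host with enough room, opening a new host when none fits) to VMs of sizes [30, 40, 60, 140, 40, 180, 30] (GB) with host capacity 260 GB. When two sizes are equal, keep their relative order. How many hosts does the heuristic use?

Sorted descending: 180, 140, 60, 40, 40, 30, 30.
  180 → host 1 (new)  [load 180/260]
  140 → host 2 (new)  [load 140/260]
  60 → host 1  [load 240/260]
  40 → host 2  [load 180/260]
  40 → host 2  [load 220/260]
  30 → host 2  [load 250/260]
  30 → host 3 (new)  [load 30/260]
3 hosts opened.

3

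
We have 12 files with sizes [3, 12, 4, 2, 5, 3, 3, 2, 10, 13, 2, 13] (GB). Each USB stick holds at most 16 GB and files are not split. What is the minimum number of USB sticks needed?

5

Total = 13 + 13 + 12 + 10 + 5 + 4 + 3 + 3 + 3 + 2 + 2 + 2 = 72 GB.
Lower bound: ⌈72/16⌉ = 5 USB sticks.
A packing using 5 USB sticks:
  USB stick 1: 13 + 3 = 16
  USB stick 2: 13 + 3 = 16
  USB stick 3: 12 + 4 = 16
  USB stick 4: 10 + 5 = 15
  USB stick 5: 3 + 2 + 2 + 2 = 9
This matches the lower bound, so 5 is optimal.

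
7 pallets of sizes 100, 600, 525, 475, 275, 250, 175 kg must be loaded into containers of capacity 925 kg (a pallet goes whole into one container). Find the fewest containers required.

3

Total = 600 + 525 + 475 + 275 + 250 + 175 + 100 = 2400 kg.
Lower bound: ⌈2400/925⌉ = 3 containers.
A packing using 3 containers:
  container 1: 600 + 275 = 875
  container 2: 525 + 250 + 100 = 875
  container 3: 475 + 175 = 650
This matches the lower bound, so 3 is optimal.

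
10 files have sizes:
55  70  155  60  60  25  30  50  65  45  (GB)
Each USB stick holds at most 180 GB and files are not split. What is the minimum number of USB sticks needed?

4

Total = 155 + 70 + 65 + 60 + 60 + 55 + 50 + 45 + 30 + 25 = 615 GB.
Lower bound: ⌈615/180⌉ = 4 USB sticks.
A packing using 4 USB sticks:
  USB stick 1: 155 + 25 = 180
  USB stick 2: 70 + 65 + 45 = 180
  USB stick 3: 60 + 60 + 55 = 175
  USB stick 4: 50 + 30 = 80
This matches the lower bound, so 4 is optimal.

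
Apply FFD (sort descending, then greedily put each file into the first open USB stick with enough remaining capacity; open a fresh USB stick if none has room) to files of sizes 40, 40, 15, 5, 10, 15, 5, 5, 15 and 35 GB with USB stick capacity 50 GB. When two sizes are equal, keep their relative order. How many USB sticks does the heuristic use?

4

Sorted descending: 40, 40, 35, 15, 15, 15, 10, 5, 5, 5.
  40 → USB stick 1 (new)  [load 40/50]
  40 → USB stick 2 (new)  [load 40/50]
  35 → USB stick 3 (new)  [load 35/50]
  15 → USB stick 3  [load 50/50]
  15 → USB stick 4 (new)  [load 15/50]
  15 → USB stick 4  [load 30/50]
  10 → USB stick 1  [load 50/50]
  5 → USB stick 2  [load 45/50]
  5 → USB stick 2  [load 50/50]
  5 → USB stick 4  [load 35/50]
4 USB sticks opened.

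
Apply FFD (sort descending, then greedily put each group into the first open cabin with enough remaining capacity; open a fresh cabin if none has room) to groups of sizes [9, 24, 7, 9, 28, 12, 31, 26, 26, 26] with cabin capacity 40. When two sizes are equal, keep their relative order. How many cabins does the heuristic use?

Sorted descending: 31, 28, 26, 26, 26, 24, 12, 9, 9, 7.
  31 → cabin 1 (new)  [load 31/40]
  28 → cabin 2 (new)  [load 28/40]
  26 → cabin 3 (new)  [load 26/40]
  26 → cabin 4 (new)  [load 26/40]
  26 → cabin 5 (new)  [load 26/40]
  24 → cabin 6 (new)  [load 24/40]
  12 → cabin 2  [load 40/40]
  9 → cabin 1  [load 40/40]
  9 → cabin 3  [load 35/40]
  7 → cabin 4  [load 33/40]
6 cabins opened.

6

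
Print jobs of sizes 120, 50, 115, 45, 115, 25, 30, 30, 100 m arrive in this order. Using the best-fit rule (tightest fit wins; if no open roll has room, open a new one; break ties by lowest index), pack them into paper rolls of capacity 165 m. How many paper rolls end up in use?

4

  120 → roll 1 (new)  [load 120/165]
  50 → roll 2 (new)  [load 50/165]
  115 → roll 2  [load 165/165]
  45 → roll 1  [load 165/165]
  115 → roll 3 (new)  [load 115/165]
  25 → roll 3  [load 140/165]
  30 → roll 4 (new)  [load 30/165]
  30 → roll 4  [load 60/165]
  100 → roll 4  [load 160/165]
4 paper rolls opened.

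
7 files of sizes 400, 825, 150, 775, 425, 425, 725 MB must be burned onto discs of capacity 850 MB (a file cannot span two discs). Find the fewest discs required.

5

Total = 825 + 775 + 725 + 425 + 425 + 400 + 150 = 3725 MB.
Lower bound: ⌈3725/850⌉ = 5 discs.
A packing using 5 discs:
  disc 1: 825 = 825
  disc 2: 775 = 775
  disc 3: 725 = 725
  disc 4: 425 + 425 = 850
  disc 5: 400 + 150 = 550
This matches the lower bound, so 5 is optimal.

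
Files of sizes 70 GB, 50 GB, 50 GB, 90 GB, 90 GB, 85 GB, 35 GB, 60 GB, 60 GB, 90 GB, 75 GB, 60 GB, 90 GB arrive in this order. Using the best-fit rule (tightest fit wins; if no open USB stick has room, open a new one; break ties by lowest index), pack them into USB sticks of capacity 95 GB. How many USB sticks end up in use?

12

  70 → USB stick 1 (new)  [load 70/95]
  50 → USB stick 2 (new)  [load 50/95]
  50 → USB stick 3 (new)  [load 50/95]
  90 → USB stick 4 (new)  [load 90/95]
  90 → USB stick 5 (new)  [load 90/95]
  85 → USB stick 6 (new)  [load 85/95]
  35 → USB stick 2  [load 85/95]
  60 → USB stick 7 (new)  [load 60/95]
  60 → USB stick 8 (new)  [load 60/95]
  90 → USB stick 9 (new)  [load 90/95]
  75 → USB stick 10 (new)  [load 75/95]
  60 → USB stick 11 (new)  [load 60/95]
  90 → USB stick 12 (new)  [load 90/95]
12 USB sticks opened.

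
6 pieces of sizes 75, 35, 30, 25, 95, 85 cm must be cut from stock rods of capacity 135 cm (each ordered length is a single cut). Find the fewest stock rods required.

3

Total = 95 + 85 + 75 + 35 + 30 + 25 = 345 cm.
Lower bound: ⌈345/135⌉ = 3 stock rods.
A packing using 3 stock rods:
  stock rod 1: 95 + 35 = 130
  stock rod 2: 85 + 30 = 115
  stock rod 3: 75 + 25 = 100
This matches the lower bound, so 3 is optimal.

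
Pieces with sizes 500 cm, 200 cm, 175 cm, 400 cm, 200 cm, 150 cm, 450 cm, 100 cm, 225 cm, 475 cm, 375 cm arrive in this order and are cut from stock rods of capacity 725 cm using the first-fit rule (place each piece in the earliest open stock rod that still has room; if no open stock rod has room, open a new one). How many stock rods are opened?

5

  500 → stock rod 1 (new)  [load 500/725]
  200 → stock rod 1  [load 700/725]
  175 → stock rod 2 (new)  [load 175/725]
  400 → stock rod 2  [load 575/725]
  200 → stock rod 3 (new)  [load 200/725]
  150 → stock rod 2  [load 725/725]
  450 → stock rod 3  [load 650/725]
  100 → stock rod 4 (new)  [load 100/725]
  225 → stock rod 4  [load 325/725]
  475 → stock rod 5 (new)  [load 475/725]
  375 → stock rod 4  [load 700/725]
5 stock rods opened.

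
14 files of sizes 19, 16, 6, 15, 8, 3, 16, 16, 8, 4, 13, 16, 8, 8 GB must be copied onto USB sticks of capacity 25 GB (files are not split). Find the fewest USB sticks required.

7

Total = 19 + 16 + 16 + 16 + 16 + 15 + 13 + 8 + 8 + 8 + 8 + 6 + 4 + 3 = 156 GB.
Lower bound: ⌈156/25⌉ = 7 USB sticks.
A packing using 7 USB sticks:
  USB stick 1: 19 + 6 = 25
  USB stick 2: 16 + 8 = 24
  USB stick 3: 16 + 8 = 24
  USB stick 4: 16 + 8 = 24
  USB stick 5: 16 + 8 = 24
  USB stick 6: 15 + 4 + 3 = 22
  USB stick 7: 13 = 13
This matches the lower bound, so 7 is optimal.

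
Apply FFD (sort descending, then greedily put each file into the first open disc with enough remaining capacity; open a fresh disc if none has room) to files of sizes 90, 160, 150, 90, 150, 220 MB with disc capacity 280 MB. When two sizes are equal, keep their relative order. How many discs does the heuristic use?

Sorted descending: 220, 160, 150, 150, 90, 90.
  220 → disc 1 (new)  [load 220/280]
  160 → disc 2 (new)  [load 160/280]
  150 → disc 3 (new)  [load 150/280]
  150 → disc 4 (new)  [load 150/280]
  90 → disc 2  [load 250/280]
  90 → disc 3  [load 240/280]
4 discs opened.

4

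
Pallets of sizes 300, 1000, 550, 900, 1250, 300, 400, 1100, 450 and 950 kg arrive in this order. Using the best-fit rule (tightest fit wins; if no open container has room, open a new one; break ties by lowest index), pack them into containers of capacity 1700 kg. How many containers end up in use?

5

  300 → container 1 (new)  [load 300/1700]
  1000 → container 1  [load 1300/1700]
  550 → container 2 (new)  [load 550/1700]
  900 → container 2  [load 1450/1700]
  1250 → container 3 (new)  [load 1250/1700]
  300 → container 1  [load 1600/1700]
  400 → container 3  [load 1650/1700]
  1100 → container 4 (new)  [load 1100/1700]
  450 → container 4  [load 1550/1700]
  950 → container 5 (new)  [load 950/1700]
5 containers opened.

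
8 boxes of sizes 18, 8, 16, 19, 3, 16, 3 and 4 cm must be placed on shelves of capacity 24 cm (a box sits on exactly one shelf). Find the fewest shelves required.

4

Total = 19 + 18 + 16 + 16 + 8 + 4 + 3 + 3 = 87 cm.
Lower bound: ⌈87/24⌉ = 4 shelves.
A packing using 4 shelves:
  shelf 1: 19 + 4 = 23
  shelf 2: 18 + 3 + 3 = 24
  shelf 3: 16 + 8 = 24
  shelf 4: 16 = 16
This matches the lower bound, so 4 is optimal.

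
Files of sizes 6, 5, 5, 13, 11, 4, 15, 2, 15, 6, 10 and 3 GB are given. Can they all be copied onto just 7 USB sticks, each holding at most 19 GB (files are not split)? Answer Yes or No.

A valid assignment using 6 USB sticks:
  USB stick 1: 15 + 4 = 19
  USB stick 2: 15 + 3 = 18
  USB stick 3: 13 + 6 = 19
  USB stick 4: 11 + 6 + 2 = 19
  USB stick 5: 10 + 5 = 15
  USB stick 6: 5 = 5
That uses only 6 ≤ 7, so 7 USB sticks are enough.

Yes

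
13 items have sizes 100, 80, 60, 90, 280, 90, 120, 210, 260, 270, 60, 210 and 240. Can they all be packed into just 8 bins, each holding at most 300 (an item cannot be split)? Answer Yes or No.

Yes

A valid assignment using 8 bins:
  bin 1: 280 = 280
  bin 2: 270 = 270
  bin 3: 260 = 260
  bin 4: 240 + 60 = 300
  bin 5: 210 + 90 = 300
  bin 6: 210 + 90 = 300
  bin 7: 120 + 100 + 80 = 300
  bin 8: 60 = 60
Every load is within 300, so 8 bins suffice.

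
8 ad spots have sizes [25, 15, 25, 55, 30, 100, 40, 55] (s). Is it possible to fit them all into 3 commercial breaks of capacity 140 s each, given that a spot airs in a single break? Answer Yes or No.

A valid assignment using 3 commercial breaks:
  break 1: 100 + 40 = 140
  break 2: 55 + 55 + 30 = 140
  break 3: 25 + 25 + 15 = 65
Every load is within 140 s, so 3 commercial breaks suffice.

Yes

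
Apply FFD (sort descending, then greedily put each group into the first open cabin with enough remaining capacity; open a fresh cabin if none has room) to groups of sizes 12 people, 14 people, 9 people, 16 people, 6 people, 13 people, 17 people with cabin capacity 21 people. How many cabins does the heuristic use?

5

Sorted descending: 17, 16, 14, 13, 12, 9, 6.
  17 → cabin 1 (new)  [load 17/21]
  16 → cabin 2 (new)  [load 16/21]
  14 → cabin 3 (new)  [load 14/21]
  13 → cabin 4 (new)  [load 13/21]
  12 → cabin 5 (new)  [load 12/21]
  9 → cabin 5  [load 21/21]
  6 → cabin 3  [load 20/21]
5 cabins opened.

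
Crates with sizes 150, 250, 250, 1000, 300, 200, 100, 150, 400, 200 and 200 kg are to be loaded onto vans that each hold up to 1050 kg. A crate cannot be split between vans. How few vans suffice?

4

Total = 1000 + 400 + 300 + 250 + 250 + 200 + 200 + 200 + 150 + 150 + 100 = 3200 kg.
Lower bound: ⌈3200/1050⌉ = 4 vans.
A packing using 4 vans:
  van 1: 1000 = 1000
  van 2: 400 + 300 + 250 + 100 = 1050
  van 3: 250 + 200 + 200 + 200 + 150 = 1000
  van 4: 150 = 150
This matches the lower bound, so 4 is optimal.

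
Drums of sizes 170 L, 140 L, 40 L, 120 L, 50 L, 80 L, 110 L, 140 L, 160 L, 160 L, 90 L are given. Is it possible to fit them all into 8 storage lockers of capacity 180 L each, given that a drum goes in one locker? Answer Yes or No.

Yes

A valid assignment using 8 storage lockers:
  locker 1: 170 = 170
  locker 2: 160 = 160
  locker 3: 160 = 160
  locker 4: 140 + 40 = 180
  locker 5: 140 = 140
  locker 6: 120 + 50 = 170
  locker 7: 110 = 110
  locker 8: 90 + 80 = 170
Every load is within 180 L, so 8 storage lockers suffice.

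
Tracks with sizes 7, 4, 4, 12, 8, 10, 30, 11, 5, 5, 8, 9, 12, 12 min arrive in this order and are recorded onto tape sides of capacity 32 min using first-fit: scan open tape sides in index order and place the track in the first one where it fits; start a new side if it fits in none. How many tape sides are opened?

  7 → side 1 (new)  [load 7/32]
  4 → side 1  [load 11/32]
  4 → side 1  [load 15/32]
  12 → side 1  [load 27/32]
  8 → side 2 (new)  [load 8/32]
  10 → side 2  [load 18/32]
  30 → side 3 (new)  [load 30/32]
  11 → side 2  [load 29/32]
  5 → side 1  [load 32/32]
  5 → side 4 (new)  [load 5/32]
  8 → side 4  [load 13/32]
  9 → side 4  [load 22/32]
  12 → side 5 (new)  [load 12/32]
  12 → side 5  [load 24/32]
5 tape sides opened.

5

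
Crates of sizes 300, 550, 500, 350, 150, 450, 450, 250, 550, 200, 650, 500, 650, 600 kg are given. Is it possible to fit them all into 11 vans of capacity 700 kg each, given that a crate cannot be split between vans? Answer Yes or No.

A valid assignment using 10 vans:
  van 1: 650 = 650
  van 2: 650 = 650
  van 3: 600 = 600
  van 4: 550 + 150 = 700
  van 5: 550 = 550
  van 6: 500 + 200 = 700
  van 7: 500 = 500
  van 8: 450 + 250 = 700
  van 9: 450 = 450
  van 10: 350 + 300 = 650
That uses only 10 ≤ 11, so 11 vans are enough.

Yes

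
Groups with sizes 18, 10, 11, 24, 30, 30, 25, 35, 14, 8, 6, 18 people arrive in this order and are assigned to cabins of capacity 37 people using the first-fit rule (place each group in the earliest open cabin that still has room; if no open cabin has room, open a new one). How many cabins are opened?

7

  18 → cabin 1 (new)  [load 18/37]
  10 → cabin 1  [load 28/37]
  11 → cabin 2 (new)  [load 11/37]
  24 → cabin 2  [load 35/37]
  30 → cabin 3 (new)  [load 30/37]
  30 → cabin 4 (new)  [load 30/37]
  25 → cabin 5 (new)  [load 25/37]
  35 → cabin 6 (new)  [load 35/37]
  14 → cabin 7 (new)  [load 14/37]
  8 → cabin 1  [load 36/37]
  6 → cabin 3  [load 36/37]
  18 → cabin 7  [load 32/37]
7 cabins opened.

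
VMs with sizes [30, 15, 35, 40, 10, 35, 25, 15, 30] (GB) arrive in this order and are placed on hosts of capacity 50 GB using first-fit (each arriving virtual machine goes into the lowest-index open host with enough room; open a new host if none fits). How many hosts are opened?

  30 → host 1 (new)  [load 30/50]
  15 → host 1  [load 45/50]
  35 → host 2 (new)  [load 35/50]
  40 → host 3 (new)  [load 40/50]
  10 → host 2  [load 45/50]
  35 → host 4 (new)  [load 35/50]
  25 → host 5 (new)  [load 25/50]
  15 → host 4  [load 50/50]
  30 → host 6 (new)  [load 30/50]
6 hosts opened.

6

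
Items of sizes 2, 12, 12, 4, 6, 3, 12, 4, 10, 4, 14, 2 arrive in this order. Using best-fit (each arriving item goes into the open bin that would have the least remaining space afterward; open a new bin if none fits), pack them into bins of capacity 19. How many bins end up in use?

  2 → bin 1 (new)  [load 2/19]
  12 → bin 1  [load 14/19]
  12 → bin 2 (new)  [load 12/19]
  4 → bin 1  [load 18/19]
  6 → bin 2  [load 18/19]
  3 → bin 3 (new)  [load 3/19]
  12 → bin 3  [load 15/19]
  4 → bin 3  [load 19/19]
  10 → bin 4 (new)  [load 10/19]
  4 → bin 4  [load 14/19]
  14 → bin 5 (new)  [load 14/19]
  2 → bin 4  [load 16/19]
5 bins opened.

5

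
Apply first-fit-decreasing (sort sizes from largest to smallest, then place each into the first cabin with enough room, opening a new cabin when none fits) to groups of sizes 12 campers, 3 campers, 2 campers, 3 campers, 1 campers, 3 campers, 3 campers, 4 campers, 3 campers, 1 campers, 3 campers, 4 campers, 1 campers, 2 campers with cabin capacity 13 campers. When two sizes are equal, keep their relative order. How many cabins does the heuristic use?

Sorted descending: 12, 4, 4, 3, 3, 3, 3, 3, 3, 2, 2, 1, 1, 1.
  12 → cabin 1 (new)  [load 12/13]
  4 → cabin 2 (new)  [load 4/13]
  4 → cabin 2  [load 8/13]
  3 → cabin 2  [load 11/13]
  3 → cabin 3 (new)  [load 3/13]
  3 → cabin 3  [load 6/13]
  3 → cabin 3  [load 9/13]
  3 → cabin 3  [load 12/13]
  3 → cabin 4 (new)  [load 3/13]
  2 → cabin 2  [load 13/13]
  2 → cabin 4  [load 5/13]
  1 → cabin 1  [load 13/13]
  1 → cabin 3  [load 13/13]
  1 → cabin 4  [load 6/13]
4 cabins opened.

4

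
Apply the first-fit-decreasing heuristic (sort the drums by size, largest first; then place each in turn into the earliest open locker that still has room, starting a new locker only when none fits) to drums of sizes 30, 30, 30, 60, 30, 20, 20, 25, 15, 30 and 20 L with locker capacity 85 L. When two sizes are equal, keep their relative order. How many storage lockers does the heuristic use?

4

Sorted descending: 60, 30, 30, 30, 30, 30, 25, 20, 20, 20, 15.
  60 → locker 1 (new)  [load 60/85]
  30 → locker 2 (new)  [load 30/85]
  30 → locker 2  [load 60/85]
  30 → locker 3 (new)  [load 30/85]
  30 → locker 3  [load 60/85]
  30 → locker 4 (new)  [load 30/85]
  25 → locker 1  [load 85/85]
  20 → locker 2  [load 80/85]
  20 → locker 3  [load 80/85]
  20 → locker 4  [load 50/85]
  15 → locker 4  [load 65/85]
4 storage lockers opened.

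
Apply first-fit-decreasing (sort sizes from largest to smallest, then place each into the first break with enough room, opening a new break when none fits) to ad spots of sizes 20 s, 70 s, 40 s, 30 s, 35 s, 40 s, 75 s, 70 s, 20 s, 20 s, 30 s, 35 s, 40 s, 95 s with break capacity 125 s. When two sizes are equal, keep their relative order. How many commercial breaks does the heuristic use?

Sorted descending: 95, 75, 70, 70, 40, 40, 40, 35, 35, 30, 30, 20, 20, 20.
  95 → break 1 (new)  [load 95/125]
  75 → break 2 (new)  [load 75/125]
  70 → break 3 (new)  [load 70/125]
  70 → break 4 (new)  [load 70/125]
  40 → break 2  [load 115/125]
  40 → break 3  [load 110/125]
  40 → break 4  [load 110/125]
  35 → break 5 (new)  [load 35/125]
  35 → break 5  [load 70/125]
  30 → break 1  [load 125/125]
  30 → break 5  [load 100/125]
  20 → break 5  [load 120/125]
  20 → break 6 (new)  [load 20/125]
  20 → break 6  [load 40/125]
6 commercial breaks opened.

6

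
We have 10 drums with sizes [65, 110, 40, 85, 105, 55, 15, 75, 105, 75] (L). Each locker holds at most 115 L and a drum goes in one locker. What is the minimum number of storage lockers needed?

Total = 110 + 105 + 105 + 85 + 75 + 75 + 65 + 55 + 40 + 15 = 730 L.
Lower bound: ⌈730/115⌉ = 7 storage lockers.
A packing using 8 storage lockers:
  locker 1: 110 = 110
  locker 2: 105 = 105
  locker 3: 105 = 105
  locker 4: 85 + 15 = 100
  locker 5: 75 + 40 = 115
  locker 6: 75 = 75
  locker 7: 65 = 65
  locker 8: 55 = 55
No arrangement into 7 storage lockers stays within capacity, so 8 is optimal.

8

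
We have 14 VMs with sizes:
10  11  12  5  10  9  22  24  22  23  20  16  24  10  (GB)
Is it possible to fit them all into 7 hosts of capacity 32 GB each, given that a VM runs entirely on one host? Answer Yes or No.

No

Total = 218 GB; ⌈218/32⌉ = 7.
The bound of 7 does not rule out 7, but exhaustive search shows no assignment into 7 hosts of capacity 32 GB exists — the minimum is 8.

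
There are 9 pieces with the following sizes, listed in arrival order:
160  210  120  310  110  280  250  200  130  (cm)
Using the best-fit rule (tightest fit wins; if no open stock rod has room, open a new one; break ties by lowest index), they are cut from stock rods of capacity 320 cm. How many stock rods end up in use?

7

  160 → stock rod 1 (new)  [load 160/320]
  210 → stock rod 2 (new)  [load 210/320]
  120 → stock rod 1  [load 280/320]
  310 → stock rod 3 (new)  [load 310/320]
  110 → stock rod 2  [load 320/320]
  280 → stock rod 4 (new)  [load 280/320]
  250 → stock rod 5 (new)  [load 250/320]
  200 → stock rod 6 (new)  [load 200/320]
  130 → stock rod 7 (new)  [load 130/320]
7 stock rods opened.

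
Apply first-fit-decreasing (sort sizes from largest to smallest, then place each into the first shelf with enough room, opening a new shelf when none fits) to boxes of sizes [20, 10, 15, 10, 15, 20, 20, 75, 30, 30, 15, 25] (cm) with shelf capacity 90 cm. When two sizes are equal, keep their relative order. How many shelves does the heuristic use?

Sorted descending: 75, 30, 30, 25, 20, 20, 20, 15, 15, 15, 10, 10.
  75 → shelf 1 (new)  [load 75/90]
  30 → shelf 2 (new)  [load 30/90]
  30 → shelf 2  [load 60/90]
  25 → shelf 2  [load 85/90]
  20 → shelf 3 (new)  [load 20/90]
  20 → shelf 3  [load 40/90]
  20 → shelf 3  [load 60/90]
  15 → shelf 1  [load 90/90]
  15 → shelf 3  [load 75/90]
  15 → shelf 3  [load 90/90]
  10 → shelf 4 (new)  [load 10/90]
  10 → shelf 4  [load 20/90]
4 shelves opened.

4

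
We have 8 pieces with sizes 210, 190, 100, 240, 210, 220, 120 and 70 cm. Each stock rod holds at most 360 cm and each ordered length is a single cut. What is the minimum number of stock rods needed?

5

Total = 240 + 220 + 210 + 210 + 190 + 120 + 100 + 70 = 1360 cm.
Lower bound: ⌈1360/360⌉ = 4 stock rods.
Also, 5 pieces each exceed 180 cm, and no two of those can share a stock rod, so at least 5 stock rods are needed.
A packing using 5 stock rods:
  stock rod 1: 240 + 120 = 360
  stock rod 2: 220 + 100 = 320
  stock rod 3: 210 + 70 = 280
  stock rod 4: 210 = 210
  stock rod 5: 190 = 190
This matches the lower bound, so 5 is optimal.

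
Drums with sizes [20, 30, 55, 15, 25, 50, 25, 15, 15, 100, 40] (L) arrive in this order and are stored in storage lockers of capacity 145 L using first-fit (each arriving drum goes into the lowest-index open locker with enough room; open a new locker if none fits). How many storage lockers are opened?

  20 → locker 1 (new)  [load 20/145]
  30 → locker 1  [load 50/145]
  55 → locker 1  [load 105/145]
  15 → locker 1  [load 120/145]
  25 → locker 1  [load 145/145]
  50 → locker 2 (new)  [load 50/145]
  25 → locker 2  [load 75/145]
  15 → locker 2  [load 90/145]
  15 → locker 2  [load 105/145]
  100 → locker 3 (new)  [load 100/145]
  40 → locker 2  [load 145/145]
3 storage lockers opened.

3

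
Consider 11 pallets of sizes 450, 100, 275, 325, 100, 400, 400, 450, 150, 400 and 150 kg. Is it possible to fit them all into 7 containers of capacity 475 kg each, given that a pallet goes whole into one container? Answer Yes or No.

Total = 3200 kg; ⌈3200/475⌉ = 7.
The bound of 7 does not rule out 7, but exhaustive search shows no assignment into 7 containers of capacity 475 kg exists — the minimum is 8.

No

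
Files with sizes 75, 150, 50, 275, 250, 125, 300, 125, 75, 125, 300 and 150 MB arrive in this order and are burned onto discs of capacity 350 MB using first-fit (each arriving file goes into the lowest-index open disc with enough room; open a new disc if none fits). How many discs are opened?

7

  75 → disc 1 (new)  [load 75/350]
  150 → disc 1  [load 225/350]
  50 → disc 1  [load 275/350]
  275 → disc 2 (new)  [load 275/350]
  250 → disc 3 (new)  [load 250/350]
  125 → disc 4 (new)  [load 125/350]
  300 → disc 5 (new)  [load 300/350]
  125 → disc 4  [load 250/350]
  75 → disc 1  [load 350/350]
  125 → disc 6 (new)  [load 125/350]
  300 → disc 7 (new)  [load 300/350]
  150 → disc 6  [load 275/350]
7 discs opened.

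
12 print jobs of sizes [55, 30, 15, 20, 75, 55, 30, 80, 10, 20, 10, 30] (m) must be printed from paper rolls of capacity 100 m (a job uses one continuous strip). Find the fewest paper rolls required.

Total = 80 + 75 + 55 + 55 + 30 + 30 + 30 + 20 + 20 + 15 + 10 + 10 = 430 m.
Lower bound: ⌈430/100⌉ = 5 paper rolls.
A packing using 5 paper rolls:
  roll 1: 80 + 20 = 100
  roll 2: 75 + 20 = 95
  roll 3: 55 + 30 + 15 = 100
  roll 4: 55 + 30 + 10 = 95
  roll 5: 30 + 10 = 40
This matches the lower bound, so 5 is optimal.

5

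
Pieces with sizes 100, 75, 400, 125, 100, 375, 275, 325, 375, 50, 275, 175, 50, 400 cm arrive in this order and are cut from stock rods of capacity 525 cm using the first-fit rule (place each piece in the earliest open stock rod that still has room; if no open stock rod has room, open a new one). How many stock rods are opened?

8

  100 → stock rod 1 (new)  [load 100/525]
  75 → stock rod 1  [load 175/525]
  400 → stock rod 2 (new)  [load 400/525]
  125 → stock rod 1  [load 300/525]
  100 → stock rod 1  [load 400/525]
  375 → stock rod 3 (new)  [load 375/525]
  275 → stock rod 4 (new)  [load 275/525]
  325 → stock rod 5 (new)  [load 325/525]
  375 → stock rod 6 (new)  [load 375/525]
  50 → stock rod 1  [load 450/525]
  275 → stock rod 7 (new)  [load 275/525]
  175 → stock rod 4  [load 450/525]
  50 → stock rod 1  [load 500/525]
  400 → stock rod 8 (new)  [load 400/525]
8 stock rods opened.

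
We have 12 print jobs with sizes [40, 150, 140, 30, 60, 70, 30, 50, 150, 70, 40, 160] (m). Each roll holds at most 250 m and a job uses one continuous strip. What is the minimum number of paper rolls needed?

4

Total = 160 + 150 + 150 + 140 + 70 + 70 + 60 + 50 + 40 + 40 + 30 + 30 = 990 m.
Lower bound: ⌈990/250⌉ = 4 paper rolls.
A packing using 4 paper rolls:
  roll 1: 160 + 50 + 40 = 250
  roll 2: 150 + 70 + 30 = 250
  roll 3: 150 + 70 + 30 = 250
  roll 4: 140 + 60 + 40 = 240
This matches the lower bound, so 4 is optimal.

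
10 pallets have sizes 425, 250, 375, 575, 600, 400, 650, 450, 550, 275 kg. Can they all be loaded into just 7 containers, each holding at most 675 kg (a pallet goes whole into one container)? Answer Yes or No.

No

Total = 4550 kg; ⌈4550/675⌉ = 7.
8 pallets each exceed half the capacity and cannot share a container, forcing at least 8 containers.
At least 8 containers are required, but only 7 are allowed.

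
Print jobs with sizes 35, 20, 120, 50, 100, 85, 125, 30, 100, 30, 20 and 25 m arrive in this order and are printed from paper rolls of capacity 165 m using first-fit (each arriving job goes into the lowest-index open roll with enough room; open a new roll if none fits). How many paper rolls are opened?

  35 → roll 1 (new)  [load 35/165]
  20 → roll 1  [load 55/165]
  120 → roll 2 (new)  [load 120/165]
  50 → roll 1  [load 105/165]
  100 → roll 3 (new)  [load 100/165]
  85 → roll 4 (new)  [load 85/165]
  125 → roll 5 (new)  [load 125/165]
  30 → roll 1  [load 135/165]
  100 → roll 6 (new)  [load 100/165]
  30 → roll 1  [load 165/165]
  20 → roll 2  [load 140/165]
  25 → roll 2  [load 165/165]
6 paper rolls opened.

6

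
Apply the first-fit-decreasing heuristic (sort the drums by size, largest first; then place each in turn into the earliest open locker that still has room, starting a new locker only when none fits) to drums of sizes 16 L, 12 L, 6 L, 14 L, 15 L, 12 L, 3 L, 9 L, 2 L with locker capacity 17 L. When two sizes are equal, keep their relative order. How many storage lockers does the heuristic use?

6

Sorted descending: 16, 15, 14, 12, 12, 9, 6, 3, 2.
  16 → locker 1 (new)  [load 16/17]
  15 → locker 2 (new)  [load 15/17]
  14 → locker 3 (new)  [load 14/17]
  12 → locker 4 (new)  [load 12/17]
  12 → locker 5 (new)  [load 12/17]
  9 → locker 6 (new)  [load 9/17]
  6 → locker 6  [load 15/17]
  3 → locker 3  [load 17/17]
  2 → locker 2  [load 17/17]
6 storage lockers opened.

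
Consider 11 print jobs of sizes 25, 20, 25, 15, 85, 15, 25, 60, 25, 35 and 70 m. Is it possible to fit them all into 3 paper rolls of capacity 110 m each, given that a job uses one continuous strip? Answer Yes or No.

No

Total = 400 m; ⌈400/110⌉ = 4.
At least 4 paper rolls are required, but only 3 are allowed.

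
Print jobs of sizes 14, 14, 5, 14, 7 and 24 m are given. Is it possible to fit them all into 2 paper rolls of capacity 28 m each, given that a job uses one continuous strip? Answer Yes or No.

No

Total = 78 m; ⌈78/28⌉ = 3.
At least 3 paper rolls are required, but only 2 are allowed.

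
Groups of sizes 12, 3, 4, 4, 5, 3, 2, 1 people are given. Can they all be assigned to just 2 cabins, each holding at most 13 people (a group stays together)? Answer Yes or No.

No

Total = 34 people; ⌈34/13⌉ = 3.
At least 3 cabins are required, but only 2 are allowed.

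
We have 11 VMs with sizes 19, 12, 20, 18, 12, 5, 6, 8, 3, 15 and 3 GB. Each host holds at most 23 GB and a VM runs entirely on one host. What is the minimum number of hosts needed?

6

Total = 20 + 19 + 18 + 15 + 12 + 12 + 8 + 6 + 5 + 3 + 3 = 121 GB.
Lower bound: ⌈121/23⌉ = 6 hosts.
A packing using 6 hosts:
  host 1: 20 + 3 = 23
  host 2: 19 + 3 = 22
  host 3: 18 + 5 = 23
  host 4: 15 + 8 = 23
  host 5: 12 + 6 = 18
  host 6: 12 = 12
This matches the lower bound, so 6 is optimal.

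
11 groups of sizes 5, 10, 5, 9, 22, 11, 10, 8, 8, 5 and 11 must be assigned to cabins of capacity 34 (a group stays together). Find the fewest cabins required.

4

Total = 22 + 11 + 11 + 10 + 10 + 9 + 8 + 8 + 5 + 5 + 5 = 104.
Lower bound: ⌈104/34⌉ = 4 cabins.
A packing using 4 cabins:
  cabin 1: 22 + 11 = 33
  cabin 2: 11 + 10 + 10 = 31
  cabin 3: 9 + 8 + 8 + 5 = 30
  cabin 4: 5 + 5 = 10
This matches the lower bound, so 4 is optimal.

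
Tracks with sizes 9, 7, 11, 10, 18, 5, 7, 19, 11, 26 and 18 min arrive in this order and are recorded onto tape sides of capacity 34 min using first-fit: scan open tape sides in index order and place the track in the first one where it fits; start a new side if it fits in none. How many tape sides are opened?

  9 → side 1 (new)  [load 9/34]
  7 → side 1  [load 16/34]
  11 → side 1  [load 27/34]
  10 → side 2 (new)  [load 10/34]
  18 → side 2  [load 28/34]
  5 → side 1  [load 32/34]
  7 → side 3 (new)  [load 7/34]
  19 → side 3  [load 26/34]
  11 → side 4 (new)  [load 11/34]
  26 → side 5 (new)  [load 26/34]
  18 → side 4  [load 29/34]
5 tape sides opened.

5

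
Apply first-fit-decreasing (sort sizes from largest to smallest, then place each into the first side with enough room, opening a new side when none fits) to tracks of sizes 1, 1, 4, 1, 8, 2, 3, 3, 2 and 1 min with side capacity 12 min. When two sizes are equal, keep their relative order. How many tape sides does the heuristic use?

Sorted descending: 8, 4, 3, 3, 2, 2, 1, 1, 1, 1.
  8 → side 1 (new)  [load 8/12]
  4 → side 1  [load 12/12]
  3 → side 2 (new)  [load 3/12]
  3 → side 2  [load 6/12]
  2 → side 2  [load 8/12]
  2 → side 2  [load 10/12]
  1 → side 2  [load 11/12]
  1 → side 2  [load 12/12]
  1 → side 3 (new)  [load 1/12]
  1 → side 3  [load 2/12]
3 tape sides opened.

3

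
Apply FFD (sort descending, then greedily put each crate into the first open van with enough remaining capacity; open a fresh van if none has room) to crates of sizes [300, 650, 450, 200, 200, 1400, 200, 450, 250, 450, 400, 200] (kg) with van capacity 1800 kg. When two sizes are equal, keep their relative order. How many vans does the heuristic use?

Sorted descending: 1400, 650, 450, 450, 450, 400, 300, 250, 200, 200, 200, 200.
  1400 → van 1 (new)  [load 1400/1800]
  650 → van 2 (new)  [load 650/1800]
  450 → van 2  [load 1100/1800]
  450 → van 2  [load 1550/1800]
  450 → van 3 (new)  [load 450/1800]
  400 → van 1  [load 1800/1800]
  300 → van 3  [load 750/1800]
  250 → van 2  [load 1800/1800]
  200 → van 3  [load 950/1800]
  200 → van 3  [load 1150/1800]
  200 → van 3  [load 1350/1800]
  200 → van 3  [load 1550/1800]
3 vans opened.

3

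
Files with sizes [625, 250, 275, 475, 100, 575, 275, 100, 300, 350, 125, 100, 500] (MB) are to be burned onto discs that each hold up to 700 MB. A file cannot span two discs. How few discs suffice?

7

Total = 625 + 575 + 500 + 475 + 350 + 300 + 275 + 275 + 250 + 125 + 100 + 100 + 100 = 4050 MB.
Lower bound: ⌈4050/700⌉ = 6 discs.
A packing using 7 discs:
  disc 1: 625 = 625
  disc 2: 575 + 125 = 700
  disc 3: 500 + 100 + 100 = 700
  disc 4: 475 + 100 = 575
  disc 5: 350 + 300 = 650
  disc 6: 275 + 275 = 550
  disc 7: 250 = 250
No arrangement into 6 discs stays within capacity, so 7 is optimal.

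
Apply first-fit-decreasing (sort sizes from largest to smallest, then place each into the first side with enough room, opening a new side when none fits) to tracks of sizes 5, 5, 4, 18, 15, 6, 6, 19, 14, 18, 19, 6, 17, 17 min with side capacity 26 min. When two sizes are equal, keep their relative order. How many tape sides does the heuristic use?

Sorted descending: 19, 19, 18, 18, 17, 17, 15, 14, 6, 6, 6, 5, 5, 4.
  19 → side 1 (new)  [load 19/26]
  19 → side 2 (new)  [load 19/26]
  18 → side 3 (new)  [load 18/26]
  18 → side 4 (new)  [load 18/26]
  17 → side 5 (new)  [load 17/26]
  17 → side 6 (new)  [load 17/26]
  15 → side 7 (new)  [load 15/26]
  14 → side 8 (new)  [load 14/26]
  6 → side 1  [load 25/26]
  6 → side 2  [load 25/26]
  6 → side 3  [load 24/26]
  5 → side 4  [load 23/26]
  5 → side 5  [load 22/26]
  4 → side 5  [load 26/26]
8 tape sides opened.

8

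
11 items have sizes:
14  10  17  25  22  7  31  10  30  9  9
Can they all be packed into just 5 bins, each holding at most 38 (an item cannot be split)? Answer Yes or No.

No

Total = 184; ⌈184/38⌉ = 5.
The bound of 5 does not rule out 5, but exhaustive search shows no assignment into 5 bins of capacity 38 exists — the minimum is 6.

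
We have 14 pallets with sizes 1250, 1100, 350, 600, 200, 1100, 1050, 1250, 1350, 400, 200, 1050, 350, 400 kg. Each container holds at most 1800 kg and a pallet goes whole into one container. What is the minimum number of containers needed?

7

Total = 1350 + 1250 + 1250 + 1100 + 1100 + 1050 + 1050 + 600 + 400 + 400 + 350 + 350 + 200 + 200 = 10650 kg.
Lower bound: ⌈10650/1800⌉ = 6 containers.
Also, 7 pallets each exceed 900 kg, and no two of those can share a container, so at least 7 containers are needed.
A packing using 7 containers:
  container 1: 1350 + 400 = 1750
  container 2: 1250 + 400 = 1650
  container 3: 1250 + 350 + 200 = 1800
  container 4: 1100 + 600 = 1700
  container 5: 1100 + 350 + 200 = 1650
  container 6: 1050 = 1050
  container 7: 1050 = 1050
This matches the lower bound, so 7 is optimal.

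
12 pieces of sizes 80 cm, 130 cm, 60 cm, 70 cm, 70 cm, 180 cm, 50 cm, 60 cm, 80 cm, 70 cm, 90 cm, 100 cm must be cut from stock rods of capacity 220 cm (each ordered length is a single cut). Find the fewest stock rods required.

5

Total = 180 + 130 + 100 + 90 + 80 + 80 + 70 + 70 + 70 + 60 + 60 + 50 = 1040 cm.
Lower bound: ⌈1040/220⌉ = 5 stock rods.
A packing using 5 stock rods:
  stock rod 1: 180 = 180
  stock rod 2: 130 + 90 = 220
  stock rod 3: 100 + 70 + 50 = 220
  stock rod 4: 80 + 80 + 60 = 220
  stock rod 5: 70 + 70 + 60 = 200
This matches the lower bound, so 5 is optimal.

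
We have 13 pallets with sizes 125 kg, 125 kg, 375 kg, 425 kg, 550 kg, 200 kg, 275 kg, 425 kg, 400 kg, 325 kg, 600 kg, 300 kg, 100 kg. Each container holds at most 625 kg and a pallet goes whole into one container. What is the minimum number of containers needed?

Total = 600 + 550 + 425 + 425 + 400 + 375 + 325 + 300 + 275 + 200 + 125 + 125 + 100 = 4225 kg.
Lower bound: ⌈4225/625⌉ = 7 containers.
A packing using 8 containers:
  container 1: 600 = 600
  container 2: 550 = 550
  container 3: 425 + 200 = 625
  container 4: 425 + 125 = 550
  container 5: 400 + 125 + 100 = 625
  container 6: 375 = 375
  container 7: 325 + 300 = 625
  container 8: 275 = 275
No arrangement into 7 containers stays within capacity, so 8 is optimal.

8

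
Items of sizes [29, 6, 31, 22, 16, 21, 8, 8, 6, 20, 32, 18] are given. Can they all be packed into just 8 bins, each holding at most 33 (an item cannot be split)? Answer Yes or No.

Yes

A valid assignment using 8 bins:
  bin 1: 32 = 32
  bin 2: 31 = 31
  bin 3: 29 = 29
  bin 4: 22 + 8 = 30
  bin 5: 21 + 8 = 29
  bin 6: 20 + 6 + 6 = 32
  bin 7: 18 = 18
  bin 8: 16 = 16
Every load is within 33, so 8 bins suffice.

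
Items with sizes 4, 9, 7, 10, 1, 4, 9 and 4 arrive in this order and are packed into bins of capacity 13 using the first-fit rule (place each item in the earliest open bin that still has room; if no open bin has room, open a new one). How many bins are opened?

4

  4 → bin 1 (new)  [load 4/13]
  9 → bin 1  [load 13/13]
  7 → bin 2 (new)  [load 7/13]
  10 → bin 3 (new)  [load 10/13]
  1 → bin 2  [load 8/13]
  4 → bin 2  [load 12/13]
  9 → bin 4 (new)  [load 9/13]
  4 → bin 4  [load 13/13]
4 bins opened.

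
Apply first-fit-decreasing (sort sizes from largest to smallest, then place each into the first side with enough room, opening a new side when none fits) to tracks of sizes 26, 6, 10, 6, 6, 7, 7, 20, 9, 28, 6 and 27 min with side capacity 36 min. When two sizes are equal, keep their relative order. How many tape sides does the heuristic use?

Sorted descending: 28, 27, 26, 20, 10, 9, 7, 7, 6, 6, 6, 6.
  28 → side 1 (new)  [load 28/36]
  27 → side 2 (new)  [load 27/36]
  26 → side 3 (new)  [load 26/36]
  20 → side 4 (new)  [load 20/36]
  10 → side 3  [load 36/36]
  9 → side 2  [load 36/36]
  7 → side 1  [load 35/36]
  7 → side 4  [load 27/36]
  6 → side 4  [load 33/36]
  6 → side 5 (new)  [load 6/36]
  6 → side 5  [load 12/36]
  6 → side 5  [load 18/36]
5 tape sides opened.

5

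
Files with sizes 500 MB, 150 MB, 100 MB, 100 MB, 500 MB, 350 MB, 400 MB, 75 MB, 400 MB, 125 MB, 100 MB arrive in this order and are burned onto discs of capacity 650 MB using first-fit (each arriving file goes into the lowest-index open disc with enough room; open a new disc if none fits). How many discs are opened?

  500 → disc 1 (new)  [load 500/650]
  150 → disc 1  [load 650/650]
  100 → disc 2 (new)  [load 100/650]
  100 → disc 2  [load 200/650]
  500 → disc 3 (new)  [load 500/650]
  350 → disc 2  [load 550/650]
  400 → disc 4 (new)  [load 400/650]
  75 → disc 2  [load 625/650]
  400 → disc 5 (new)  [load 400/650]
  125 → disc 3  [load 625/650]
  100 → disc 4  [load 500/650]
5 discs opened.

5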